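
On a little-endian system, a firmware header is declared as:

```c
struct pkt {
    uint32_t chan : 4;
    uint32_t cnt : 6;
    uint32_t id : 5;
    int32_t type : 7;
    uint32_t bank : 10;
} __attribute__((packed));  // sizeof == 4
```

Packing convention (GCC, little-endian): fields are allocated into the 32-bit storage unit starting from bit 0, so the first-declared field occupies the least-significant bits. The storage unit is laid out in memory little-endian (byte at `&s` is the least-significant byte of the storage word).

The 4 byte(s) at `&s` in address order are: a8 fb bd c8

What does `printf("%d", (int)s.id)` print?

30

[0]=0xa8 [1]=0xfb [2]=0xbd [3]=0xc8 (little-endian) → word 0xc8bdfba8
chan:4 @ bit 0 → (0xc8bdfba8>>0)&0xf = 0x8
cnt:6 @ bit 4 → (0xc8bdfba8>>4)&0x3f = 0x3a
id:5 @ bit 10 → (0xc8bdfba8>>10)&0x1f = 0x1e  ←
type:7 @ bit 15 → (0xc8bdfba8>>15)&0x7f = 0x7b
bank:10 @ bit 22 → (0xc8bdfba8>>22)&0x3ff = 0x322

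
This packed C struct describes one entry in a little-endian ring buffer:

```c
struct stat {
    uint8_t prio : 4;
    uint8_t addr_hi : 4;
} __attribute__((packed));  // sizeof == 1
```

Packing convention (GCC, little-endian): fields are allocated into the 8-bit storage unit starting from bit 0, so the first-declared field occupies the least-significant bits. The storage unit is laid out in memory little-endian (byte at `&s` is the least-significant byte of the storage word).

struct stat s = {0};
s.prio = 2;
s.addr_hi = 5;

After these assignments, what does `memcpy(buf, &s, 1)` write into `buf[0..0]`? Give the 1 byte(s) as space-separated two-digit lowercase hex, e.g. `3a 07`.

52

prio:4 = 2 → 0x2 << 0 → word 0x02
addr_hi:4 = 5 → 0x5 << 4 → word 0x52
word = 0x52 → little-endian bytes:
  [0]=0x52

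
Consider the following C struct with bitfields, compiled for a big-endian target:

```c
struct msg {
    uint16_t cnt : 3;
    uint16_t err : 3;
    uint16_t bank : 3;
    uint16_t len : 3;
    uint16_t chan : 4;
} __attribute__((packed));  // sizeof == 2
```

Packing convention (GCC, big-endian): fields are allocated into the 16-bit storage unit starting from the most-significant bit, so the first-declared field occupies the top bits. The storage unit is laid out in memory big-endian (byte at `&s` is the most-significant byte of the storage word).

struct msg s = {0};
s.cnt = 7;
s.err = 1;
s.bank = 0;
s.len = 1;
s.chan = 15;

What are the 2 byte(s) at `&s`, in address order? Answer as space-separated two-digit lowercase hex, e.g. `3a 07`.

e4 1f

cnt (3b) val=7 bits=0x7 at bit 13: 0xe000
err (3b) val=1 bits=0x1 at bit 10: 0xe400
bank (3b) val=0 bits=0x0 at bit 7: 0xe400
len (3b) val=1 bits=0x1 at bit 4: 0xe410
chan (4b) val=15 bits=0xf at bit 0: 0xe41f
word = 0xe41f → big-endian bytes:
  [0]=0xe4  [1]=0x1f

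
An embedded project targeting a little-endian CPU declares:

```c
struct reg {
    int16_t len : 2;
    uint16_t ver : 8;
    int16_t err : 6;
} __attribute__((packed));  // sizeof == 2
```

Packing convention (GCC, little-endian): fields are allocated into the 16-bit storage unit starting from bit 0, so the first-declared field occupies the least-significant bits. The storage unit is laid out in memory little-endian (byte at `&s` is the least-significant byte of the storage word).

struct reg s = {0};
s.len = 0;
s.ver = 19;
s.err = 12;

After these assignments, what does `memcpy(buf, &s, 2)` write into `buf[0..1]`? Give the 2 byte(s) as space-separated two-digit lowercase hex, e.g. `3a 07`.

4c 30

len:2 = 0 → 0x0 << 0 → word 0x0000
ver:8 = 19 → 0x13 << 2 → word 0x004c
err:6 = 12 → 0xc << 10 → word 0x304c
word = 0x304c → little-endian bytes:
  [0]=0x4c  [1]=0x30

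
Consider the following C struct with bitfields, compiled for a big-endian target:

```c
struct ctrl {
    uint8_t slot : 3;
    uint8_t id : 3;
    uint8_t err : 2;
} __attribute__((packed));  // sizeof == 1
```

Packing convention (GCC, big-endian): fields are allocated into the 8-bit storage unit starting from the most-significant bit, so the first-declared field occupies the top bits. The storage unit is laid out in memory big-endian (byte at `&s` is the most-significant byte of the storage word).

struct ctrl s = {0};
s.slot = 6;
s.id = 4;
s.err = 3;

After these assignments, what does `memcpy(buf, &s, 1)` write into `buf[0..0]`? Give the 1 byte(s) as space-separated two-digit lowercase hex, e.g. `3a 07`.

d3

[5+:3] slot=6 & 0x7 = 0x6; word=0xc0
[2+:3] id=4 & 0x7 = 0x4; word=0xd0
[0+:2] err=3 & 0x3 = 0x3; word=0xd3
word = 0xd3 → big-endian bytes:
  [0]=0xd3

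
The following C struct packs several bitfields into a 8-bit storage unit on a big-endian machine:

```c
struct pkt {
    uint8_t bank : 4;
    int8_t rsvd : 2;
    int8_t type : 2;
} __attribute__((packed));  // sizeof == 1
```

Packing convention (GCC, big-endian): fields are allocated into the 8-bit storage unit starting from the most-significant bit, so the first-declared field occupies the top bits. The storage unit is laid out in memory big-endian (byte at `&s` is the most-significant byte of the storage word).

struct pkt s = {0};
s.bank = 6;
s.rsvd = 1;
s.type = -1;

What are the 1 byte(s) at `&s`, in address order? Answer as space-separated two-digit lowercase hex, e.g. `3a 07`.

67

bank:4 = 6 → 0x6 << 4 → word 0x60
rsvd:2 = 1 → 0x1 << 2 → word 0x64
type:2 = -1 → 0x3 << 0 → word 0x67
word = 0x67 → big-endian bytes:
  [0]=0x67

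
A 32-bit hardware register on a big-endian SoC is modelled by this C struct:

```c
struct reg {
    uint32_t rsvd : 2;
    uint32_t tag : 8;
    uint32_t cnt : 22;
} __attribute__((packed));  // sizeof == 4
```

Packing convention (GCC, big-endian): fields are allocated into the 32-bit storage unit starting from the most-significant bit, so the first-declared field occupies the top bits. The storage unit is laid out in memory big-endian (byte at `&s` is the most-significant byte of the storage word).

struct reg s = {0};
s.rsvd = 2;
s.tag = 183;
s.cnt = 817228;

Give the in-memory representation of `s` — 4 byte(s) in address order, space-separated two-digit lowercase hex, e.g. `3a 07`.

rsvd (2b) val=2 bits=0x2 at bit 30: 0x80000000
tag (8b) val=183 bits=0xb7 at bit 22: 0xadc00000
cnt (22b) val=817228 bits=0xc784c at bit 0: 0xadcc784c
word = 0xadcc784c → big-endian bytes:
  [0]=0xad  [1]=0xcc  [2]=0x78  [3]=0x4c

ad cc 78 4c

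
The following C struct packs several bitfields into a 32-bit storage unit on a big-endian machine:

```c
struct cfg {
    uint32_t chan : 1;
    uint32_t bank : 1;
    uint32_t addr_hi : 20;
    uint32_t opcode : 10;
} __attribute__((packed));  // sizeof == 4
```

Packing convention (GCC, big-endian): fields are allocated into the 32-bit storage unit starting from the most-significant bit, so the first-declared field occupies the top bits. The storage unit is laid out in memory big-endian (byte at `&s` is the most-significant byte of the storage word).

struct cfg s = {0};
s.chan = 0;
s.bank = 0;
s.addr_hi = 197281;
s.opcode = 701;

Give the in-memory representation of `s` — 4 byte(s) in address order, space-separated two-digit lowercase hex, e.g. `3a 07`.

0c 0a 86 bd

[31+:1] chan=0 & 0x1 = 0x0; word=0x00000000
[30+:1] bank=0 & 0x1 = 0x0; word=0x00000000
[10+:20] addr_hi=197281 & 0xfffff = 0x302a1; word=0x0c0a8400
[0+:10] opcode=701 & 0x3ff = 0x2bd; word=0x0c0a86bd
word = 0x0c0a86bd → big-endian bytes:
  [0]=0x0c  [1]=0x0a  [2]=0x86  [3]=0xbd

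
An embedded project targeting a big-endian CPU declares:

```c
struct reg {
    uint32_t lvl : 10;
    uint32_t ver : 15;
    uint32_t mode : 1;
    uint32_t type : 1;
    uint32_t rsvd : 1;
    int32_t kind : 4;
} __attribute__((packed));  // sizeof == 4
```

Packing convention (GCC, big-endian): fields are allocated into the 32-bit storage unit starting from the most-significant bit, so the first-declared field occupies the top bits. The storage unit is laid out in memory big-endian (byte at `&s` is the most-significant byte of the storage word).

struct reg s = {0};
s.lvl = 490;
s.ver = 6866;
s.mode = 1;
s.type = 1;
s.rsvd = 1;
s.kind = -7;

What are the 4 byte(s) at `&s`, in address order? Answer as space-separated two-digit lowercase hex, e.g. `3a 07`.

lvl (10b) val=490 bits=0x1ea at bit 22: 0x7a800000
ver (15b) val=6866 bits=0x1ad2 at bit 7: 0x7a8d6900
mode (1b) val=1 bits=0x1 at bit 6: 0x7a8d6940
type (1b) val=1 bits=0x1 at bit 5: 0x7a8d6960
rsvd (1b) val=1 bits=0x1 at bit 4: 0x7a8d6970
kind (4b) val=-7 bits=0x9 at bit 0: 0x7a8d6979
word = 0x7a8d6979 → big-endian bytes:
  [0]=0x7a  [1]=0x8d  [2]=0x69  [3]=0x79

7a 8d 69 79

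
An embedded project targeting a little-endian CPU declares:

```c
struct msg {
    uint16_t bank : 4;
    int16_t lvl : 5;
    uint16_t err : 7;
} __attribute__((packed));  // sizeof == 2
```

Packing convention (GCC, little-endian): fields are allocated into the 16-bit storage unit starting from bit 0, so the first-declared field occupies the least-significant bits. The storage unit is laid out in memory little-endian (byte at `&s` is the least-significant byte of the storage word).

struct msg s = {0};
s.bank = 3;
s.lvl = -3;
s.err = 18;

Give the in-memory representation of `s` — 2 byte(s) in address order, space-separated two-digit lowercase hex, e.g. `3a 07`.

[0+:4] bank=3 & 0xf = 0x3; word=0x0003
[4+:5] lvl=-3 & 0x1f = 0x1d; word=0x01d3
[9+:7] err=18 & 0x7f = 0x12; word=0x25d3
word = 0x25d3 → little-endian bytes:
  [0]=0xd3  [1]=0x25

d3 25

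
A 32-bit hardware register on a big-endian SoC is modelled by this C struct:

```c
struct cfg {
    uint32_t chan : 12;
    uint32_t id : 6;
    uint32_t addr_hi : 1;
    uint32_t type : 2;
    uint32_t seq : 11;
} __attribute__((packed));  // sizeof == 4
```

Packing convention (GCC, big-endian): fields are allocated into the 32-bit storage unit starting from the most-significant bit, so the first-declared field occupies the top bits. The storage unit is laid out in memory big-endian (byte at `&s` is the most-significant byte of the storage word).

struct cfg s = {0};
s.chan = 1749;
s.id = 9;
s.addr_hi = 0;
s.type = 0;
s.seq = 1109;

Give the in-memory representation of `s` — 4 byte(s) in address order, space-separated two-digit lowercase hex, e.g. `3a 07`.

6d 52 44 55

[20+:12] chan=1749 & 0xfff = 0x6d5; word=0x6d500000
[14+:6] id=9 & 0x3f = 0x9; word=0x6d524000
[13+:1] addr_hi=0 & 0x1 = 0x0; word=0x6d524000
[11+:2] type=0 & 0x3 = 0x0; word=0x6d524000
[0+:11] seq=1109 & 0x7ff = 0x455; word=0x6d524455
word = 0x6d524455 → big-endian bytes:
  [0]=0x6d  [1]=0x52  [2]=0x44  [3]=0x55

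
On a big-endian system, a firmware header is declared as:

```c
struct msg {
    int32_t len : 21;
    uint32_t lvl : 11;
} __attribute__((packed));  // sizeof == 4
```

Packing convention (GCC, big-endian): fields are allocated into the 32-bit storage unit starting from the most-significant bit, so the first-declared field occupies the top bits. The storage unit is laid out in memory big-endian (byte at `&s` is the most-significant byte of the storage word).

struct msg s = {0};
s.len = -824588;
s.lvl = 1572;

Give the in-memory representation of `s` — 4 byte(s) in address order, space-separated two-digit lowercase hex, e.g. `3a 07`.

9b 57 a6 24

[11+:21] len=-824588 & 0x1fffff = 0x136af4; word=0x9b57a000
[0+:11] lvl=1572 & 0x7ff = 0x624; word=0x9b57a624
word = 0x9b57a624 → big-endian bytes:
  [0]=0x9b  [1]=0x57  [2]=0xa6  [3]=0x24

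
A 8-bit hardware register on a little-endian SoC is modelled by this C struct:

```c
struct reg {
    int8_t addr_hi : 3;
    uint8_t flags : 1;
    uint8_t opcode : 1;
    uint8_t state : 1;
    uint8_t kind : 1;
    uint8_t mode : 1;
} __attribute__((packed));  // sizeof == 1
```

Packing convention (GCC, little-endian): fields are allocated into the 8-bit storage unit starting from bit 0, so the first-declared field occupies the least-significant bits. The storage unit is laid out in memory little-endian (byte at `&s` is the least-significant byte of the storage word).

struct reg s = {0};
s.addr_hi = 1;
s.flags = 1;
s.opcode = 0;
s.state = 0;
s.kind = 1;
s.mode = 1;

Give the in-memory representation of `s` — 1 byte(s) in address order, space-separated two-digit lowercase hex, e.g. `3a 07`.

c9

addr_hi (3b) val=1 bits=0x1 at bit 0: 0x01
flags (1b) val=1 bits=0x1 at bit 3: 0x09
opcode (1b) val=0 bits=0x0 at bit 4: 0x09
state (1b) val=0 bits=0x0 at bit 5: 0x09
kind (1b) val=1 bits=0x1 at bit 6: 0x49
mode (1b) val=1 bits=0x1 at bit 7: 0xc9
word = 0xc9 → little-endian bytes:
  [0]=0xc9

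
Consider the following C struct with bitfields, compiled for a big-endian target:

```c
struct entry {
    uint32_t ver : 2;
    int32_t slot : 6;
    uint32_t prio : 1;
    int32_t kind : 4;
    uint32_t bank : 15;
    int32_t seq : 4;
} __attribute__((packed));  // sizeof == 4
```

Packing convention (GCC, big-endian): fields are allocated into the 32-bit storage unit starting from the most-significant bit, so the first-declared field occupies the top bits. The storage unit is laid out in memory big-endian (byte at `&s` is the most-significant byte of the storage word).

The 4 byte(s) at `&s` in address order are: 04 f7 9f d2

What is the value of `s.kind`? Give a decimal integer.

-2

[0]=0x04 [1]=0xf7 [2]=0x9f [3]=0xd2 (big-endian) → word 0x04f79fd2
ver [30+:2] = (word>>30) & 0x3 = 0
slot [24+:6] = (word>>24) & 0x3f = 4
prio [23+:1] = (word>>23) & 0x1 = 1
kind [19+:4] = (word>>19) & 0xf = 14  ←
bank [4+:15] = (word>>4) & 0x7fff = 31229
seq [0+:4] = (word>>0) & 0xf = 2
kind signed 4b, MSB=1: 14 - 16 = -2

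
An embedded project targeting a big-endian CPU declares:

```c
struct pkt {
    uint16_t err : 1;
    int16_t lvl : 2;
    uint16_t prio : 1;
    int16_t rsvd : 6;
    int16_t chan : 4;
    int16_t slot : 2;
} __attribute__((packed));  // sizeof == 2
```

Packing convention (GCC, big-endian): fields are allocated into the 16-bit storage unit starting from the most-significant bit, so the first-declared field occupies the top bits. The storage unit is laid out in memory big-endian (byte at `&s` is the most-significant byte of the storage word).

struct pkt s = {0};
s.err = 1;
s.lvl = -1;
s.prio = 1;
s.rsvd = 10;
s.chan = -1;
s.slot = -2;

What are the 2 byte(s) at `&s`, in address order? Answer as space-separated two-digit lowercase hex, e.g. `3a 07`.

f2 be

err (1b) val=1 bits=0x1 at bit 15: 0x8000
lvl (2b) val=-1 bits=0x3 at bit 13: 0xe000
prio (1b) val=1 bits=0x1 at bit 12: 0xf000
rsvd (6b) val=10 bits=0xa at bit 6: 0xf280
chan (4b) val=-1 bits=0xf at bit 2: 0xf2bc
slot (2b) val=-2 bits=0x2 at bit 0: 0xf2be
word = 0xf2be → big-endian bytes:
  [0]=0xf2  [1]=0xbe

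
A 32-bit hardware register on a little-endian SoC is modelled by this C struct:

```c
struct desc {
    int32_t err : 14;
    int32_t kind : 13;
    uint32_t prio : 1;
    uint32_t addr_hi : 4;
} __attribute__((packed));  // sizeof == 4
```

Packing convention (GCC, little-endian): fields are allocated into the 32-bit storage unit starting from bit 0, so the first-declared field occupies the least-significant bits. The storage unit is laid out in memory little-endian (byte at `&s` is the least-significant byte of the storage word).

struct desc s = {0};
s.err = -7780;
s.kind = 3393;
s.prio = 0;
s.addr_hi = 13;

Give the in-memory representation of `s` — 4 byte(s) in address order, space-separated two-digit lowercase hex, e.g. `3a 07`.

err (14b) val=-7780 bits=0x219c at bit 0: 0x0000219c
kind (13b) val=3393 bits=0xd41 at bit 14: 0x0350619c
prio (1b) val=0 bits=0x0 at bit 27: 0x0350619c
addr_hi (4b) val=13 bits=0xd at bit 28: 0xd350619c
word = 0xd350619c → little-endian bytes:
  [0]=0x9c  [1]=0x61  [2]=0x50  [3]=0xd3

9c 61 50 d3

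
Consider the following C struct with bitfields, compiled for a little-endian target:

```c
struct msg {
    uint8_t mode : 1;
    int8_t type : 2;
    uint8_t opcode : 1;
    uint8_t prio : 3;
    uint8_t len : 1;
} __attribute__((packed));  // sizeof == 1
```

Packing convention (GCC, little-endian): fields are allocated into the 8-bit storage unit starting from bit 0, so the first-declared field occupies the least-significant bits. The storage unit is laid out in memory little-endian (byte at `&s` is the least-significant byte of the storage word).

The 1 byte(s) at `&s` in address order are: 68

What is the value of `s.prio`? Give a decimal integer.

[0]=0x68 (little-endian) → word 0x68
mode:1 @ bit 0 → (0x68>>0)&0x1 = 0x0
type:2 @ bit 1 → (0x68>>1)&0x3 = 0x0
opcode:1 @ bit 3 → (0x68>>3)&0x1 = 0x1
prio:3 @ bit 4 → (0x68>>4)&0x7 = 0x6  ←
len:1 @ bit 7 → (0x68>>7)&0x1 = 0x0

6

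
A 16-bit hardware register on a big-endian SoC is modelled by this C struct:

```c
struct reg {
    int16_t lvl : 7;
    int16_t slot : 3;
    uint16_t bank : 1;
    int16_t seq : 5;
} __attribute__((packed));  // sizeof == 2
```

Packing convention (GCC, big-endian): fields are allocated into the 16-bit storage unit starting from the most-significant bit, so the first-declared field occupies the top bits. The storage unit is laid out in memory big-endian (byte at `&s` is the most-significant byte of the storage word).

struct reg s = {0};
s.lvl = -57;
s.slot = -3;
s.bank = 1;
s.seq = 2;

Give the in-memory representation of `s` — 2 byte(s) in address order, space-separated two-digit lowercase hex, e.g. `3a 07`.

lvl (7b) val=-57 bits=0x47 at bit 9: 0x8e00
slot (3b) val=-3 bits=0x5 at bit 6: 0x8f40
bank (1b) val=1 bits=0x1 at bit 5: 0x8f60
seq (5b) val=2 bits=0x2 at bit 0: 0x8f62
word = 0x8f62 → big-endian bytes:
  [0]=0x8f  [1]=0x62

8f 62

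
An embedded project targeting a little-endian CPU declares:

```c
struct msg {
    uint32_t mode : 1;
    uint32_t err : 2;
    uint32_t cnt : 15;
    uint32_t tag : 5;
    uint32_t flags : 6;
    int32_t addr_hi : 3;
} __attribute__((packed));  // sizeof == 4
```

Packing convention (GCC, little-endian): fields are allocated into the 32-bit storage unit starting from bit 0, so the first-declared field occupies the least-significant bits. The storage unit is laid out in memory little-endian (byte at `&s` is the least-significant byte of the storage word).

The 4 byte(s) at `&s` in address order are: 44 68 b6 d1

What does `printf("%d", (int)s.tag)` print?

[0]=0x44 [1]=0x68 [2]=0xb6 [3]=0xd1 (little-endian) → word 0xd1b66844
mode [0+:1] = (word>>0) & 0x1 = 0
err [1+:2] = (word>>1) & 0x3 = 2
cnt [3+:15] = (word>>3) & 0x7fff = 19720
tag [18+:5] = (word>>18) & 0x1f = 13  ←
flags [23+:6] = (word>>23) & 0x3f = 35
addr_hi [29+:3] = (word>>29) & 0x7 = 6

13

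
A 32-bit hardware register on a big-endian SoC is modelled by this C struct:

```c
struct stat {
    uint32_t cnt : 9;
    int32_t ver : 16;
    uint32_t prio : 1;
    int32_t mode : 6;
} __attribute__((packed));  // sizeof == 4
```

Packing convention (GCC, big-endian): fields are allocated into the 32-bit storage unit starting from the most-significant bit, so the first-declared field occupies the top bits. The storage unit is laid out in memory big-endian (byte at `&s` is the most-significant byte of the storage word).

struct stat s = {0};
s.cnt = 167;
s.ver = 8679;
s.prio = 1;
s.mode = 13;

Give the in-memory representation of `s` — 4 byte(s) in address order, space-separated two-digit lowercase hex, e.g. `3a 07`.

cnt:9 = 167 → 0xa7 << 23 → word 0x53800000
ver:16 = 8679 → 0x21e7 << 7 → word 0x5390f380
prio:1 = 1 → 0x1 << 6 → word 0x5390f3c0
mode:6 = 13 → 0xd << 0 → word 0x5390f3cd
word = 0x5390f3cd → big-endian bytes:
  [0]=0x53  [1]=0x90  [2]=0xf3  [3]=0xcd

53 90 f3 cd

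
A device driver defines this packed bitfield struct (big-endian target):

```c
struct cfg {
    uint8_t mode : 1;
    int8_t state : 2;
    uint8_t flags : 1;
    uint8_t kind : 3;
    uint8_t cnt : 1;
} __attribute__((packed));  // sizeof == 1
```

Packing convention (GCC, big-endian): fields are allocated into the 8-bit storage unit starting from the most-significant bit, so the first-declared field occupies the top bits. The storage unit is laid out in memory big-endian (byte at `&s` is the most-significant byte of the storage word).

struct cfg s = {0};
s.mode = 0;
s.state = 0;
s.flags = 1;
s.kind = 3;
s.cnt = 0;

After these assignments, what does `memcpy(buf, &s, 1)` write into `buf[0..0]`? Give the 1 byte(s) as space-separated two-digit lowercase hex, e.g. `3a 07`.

16

[7+:1] mode=0 & 0x1 = 0x0; word=0x00
[5+:2] state=0 & 0x3 = 0x0; word=0x00
[4+:1] flags=1 & 0x1 = 0x1; word=0x10
[1+:3] kind=3 & 0x7 = 0x3; word=0x16
[0+:1] cnt=0 & 0x1 = 0x0; word=0x16
word = 0x16 → big-endian bytes:
  [0]=0x16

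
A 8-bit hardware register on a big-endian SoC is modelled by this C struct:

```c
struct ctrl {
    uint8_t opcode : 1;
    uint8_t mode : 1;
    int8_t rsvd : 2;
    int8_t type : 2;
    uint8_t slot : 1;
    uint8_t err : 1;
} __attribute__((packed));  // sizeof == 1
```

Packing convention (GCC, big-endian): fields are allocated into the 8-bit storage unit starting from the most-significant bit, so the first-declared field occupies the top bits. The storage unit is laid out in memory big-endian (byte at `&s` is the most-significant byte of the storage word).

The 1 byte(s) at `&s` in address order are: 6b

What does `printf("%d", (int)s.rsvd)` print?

-2

[0]=0x6b (big-endian) → word 0x6b
opcode [7+:1] = (word>>7) & 0x1 = 0
mode [6+:1] = (word>>6) & 0x1 = 1
rsvd [4+:2] = (word>>4) & 0x3 = 2  ←
type [2+:2] = (word>>2) & 0x3 = 2
slot [1+:1] = (word>>1) & 0x1 = 1
err [0+:1] = (word>>0) & 0x1 = 1
rsvd signed 2b, MSB=1: 2 - 4 = -2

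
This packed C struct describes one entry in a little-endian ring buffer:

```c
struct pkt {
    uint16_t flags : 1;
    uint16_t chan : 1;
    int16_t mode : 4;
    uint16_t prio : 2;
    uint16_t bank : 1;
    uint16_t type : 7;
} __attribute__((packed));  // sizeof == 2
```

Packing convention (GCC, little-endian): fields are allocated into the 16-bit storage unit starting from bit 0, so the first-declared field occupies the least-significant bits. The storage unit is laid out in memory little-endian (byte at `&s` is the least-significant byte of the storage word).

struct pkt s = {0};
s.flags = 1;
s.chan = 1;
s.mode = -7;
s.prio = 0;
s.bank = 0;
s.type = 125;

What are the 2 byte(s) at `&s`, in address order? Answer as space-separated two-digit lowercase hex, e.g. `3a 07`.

flags:1 = 1 → 0x1 << 0 → word 0x0001
chan:1 = 1 → 0x1 << 1 → word 0x0003
mode:4 = -7 → 0x9 << 2 → word 0x0027
prio:2 = 0 → 0x0 << 6 → word 0x0027
bank:1 = 0 → 0x0 << 8 → word 0x0027
type:7 = 125 → 0x7d << 9 → word 0xfa27
word = 0xfa27 → little-endian bytes:
  [0]=0x27  [1]=0xfa

27 fa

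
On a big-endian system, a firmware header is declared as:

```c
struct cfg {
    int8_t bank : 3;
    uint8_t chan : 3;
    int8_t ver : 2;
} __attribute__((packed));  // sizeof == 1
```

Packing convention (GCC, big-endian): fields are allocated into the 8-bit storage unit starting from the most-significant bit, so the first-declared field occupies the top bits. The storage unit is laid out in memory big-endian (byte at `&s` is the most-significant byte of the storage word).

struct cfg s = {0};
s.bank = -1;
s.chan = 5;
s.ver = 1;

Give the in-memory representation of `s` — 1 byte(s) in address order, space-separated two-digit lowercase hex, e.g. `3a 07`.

f5

bank:3 = -1 → 0x7 << 5 → word 0xe0
chan:3 = 5 → 0x5 << 2 → word 0xf4
ver:2 = 1 → 0x1 << 0 → word 0xf5
word = 0xf5 → big-endian bytes:
  [0]=0xf5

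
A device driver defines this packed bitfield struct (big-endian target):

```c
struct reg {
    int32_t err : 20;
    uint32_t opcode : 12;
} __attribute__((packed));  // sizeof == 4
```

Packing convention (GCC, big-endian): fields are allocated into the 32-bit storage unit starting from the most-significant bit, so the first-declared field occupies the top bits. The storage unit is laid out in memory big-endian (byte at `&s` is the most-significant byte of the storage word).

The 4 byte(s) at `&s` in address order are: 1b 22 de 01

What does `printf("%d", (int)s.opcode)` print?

[0]=0x1b [1]=0x22 [2]=0xde [3]=0x01 (big-endian) → word 0x1b22de01
err [12+:20] = (word>>12) & 0xfffff = 111149
opcode [0+:12] = (word>>0) & 0xfff = 3585  ←

3585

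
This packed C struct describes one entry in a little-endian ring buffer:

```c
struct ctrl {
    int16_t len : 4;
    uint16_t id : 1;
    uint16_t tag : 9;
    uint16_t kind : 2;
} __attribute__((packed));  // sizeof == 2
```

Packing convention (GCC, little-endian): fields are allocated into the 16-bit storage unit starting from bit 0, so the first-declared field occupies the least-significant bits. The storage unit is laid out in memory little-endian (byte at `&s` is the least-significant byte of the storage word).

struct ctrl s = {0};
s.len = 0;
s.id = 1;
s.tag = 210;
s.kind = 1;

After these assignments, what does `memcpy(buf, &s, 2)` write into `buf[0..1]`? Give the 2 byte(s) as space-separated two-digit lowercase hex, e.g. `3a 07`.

50 5a

[0+:4] len=0 & 0xf = 0x0; word=0x0000
[4+:1] id=1 & 0x1 = 0x1; word=0x0010
[5+:9] tag=210 & 0x1ff = 0xd2; word=0x1a50
[14+:2] kind=1 & 0x3 = 0x1; word=0x5a50
word = 0x5a50 → little-endian bytes:
  [0]=0x50  [1]=0x5a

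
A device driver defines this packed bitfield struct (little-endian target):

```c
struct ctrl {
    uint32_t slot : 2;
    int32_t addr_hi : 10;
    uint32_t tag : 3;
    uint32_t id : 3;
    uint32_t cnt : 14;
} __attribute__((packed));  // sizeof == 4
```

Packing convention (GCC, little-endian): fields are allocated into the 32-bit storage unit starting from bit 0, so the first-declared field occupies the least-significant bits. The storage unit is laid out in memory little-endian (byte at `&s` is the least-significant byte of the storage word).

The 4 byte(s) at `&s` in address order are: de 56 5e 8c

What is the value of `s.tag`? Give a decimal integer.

[0]=0xde [1]=0x56 [2]=0x5e [3]=0x8c (little-endian) → word 0x8c5e56de
slot [0+:2] = (word>>0) & 0x3 = 2
addr_hi [2+:10] = (word>>2) & 0x3ff = 439
tag [12+:3] = (word>>12) & 0x7 = 5  ←
id [15+:3] = (word>>15) & 0x7 = 4
cnt [18+:14] = (word>>18) & 0x3fff = 8983

5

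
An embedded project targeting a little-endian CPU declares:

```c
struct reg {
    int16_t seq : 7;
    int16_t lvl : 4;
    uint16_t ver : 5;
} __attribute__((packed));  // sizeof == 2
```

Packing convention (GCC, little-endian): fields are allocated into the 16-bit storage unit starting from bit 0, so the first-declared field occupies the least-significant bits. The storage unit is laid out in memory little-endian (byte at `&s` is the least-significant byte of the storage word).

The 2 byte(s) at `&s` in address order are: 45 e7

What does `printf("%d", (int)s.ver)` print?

28

[0]=0x45 [1]=0xe7 (little-endian) → word 0xe745
seq:7 @ bit 0 → (0xe745>>0)&0x7f = 0x45
lvl:4 @ bit 7 → (0xe745>>7)&0xf = 0xe
ver:5 @ bit 11 → (0xe745>>11)&0x1f = 0x1c  ←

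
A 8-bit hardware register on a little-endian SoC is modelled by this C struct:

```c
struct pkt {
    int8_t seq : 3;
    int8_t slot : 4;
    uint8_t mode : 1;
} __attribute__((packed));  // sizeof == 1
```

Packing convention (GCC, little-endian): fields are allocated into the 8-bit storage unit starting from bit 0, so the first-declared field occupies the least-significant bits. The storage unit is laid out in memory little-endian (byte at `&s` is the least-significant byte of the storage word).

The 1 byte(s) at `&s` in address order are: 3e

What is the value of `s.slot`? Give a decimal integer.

7

[0]=0x3e (little-endian) → word 0x3e
seq:3 @ bit 0 → (0x3e>>0)&0x7 = 0x6
slot:4 @ bit 3 → (0x3e>>3)&0xf = 0x7  ←
mode:1 @ bit 7 → (0x3e>>7)&0x1 = 0x0
slot signed 4b, MSB=0: value = 7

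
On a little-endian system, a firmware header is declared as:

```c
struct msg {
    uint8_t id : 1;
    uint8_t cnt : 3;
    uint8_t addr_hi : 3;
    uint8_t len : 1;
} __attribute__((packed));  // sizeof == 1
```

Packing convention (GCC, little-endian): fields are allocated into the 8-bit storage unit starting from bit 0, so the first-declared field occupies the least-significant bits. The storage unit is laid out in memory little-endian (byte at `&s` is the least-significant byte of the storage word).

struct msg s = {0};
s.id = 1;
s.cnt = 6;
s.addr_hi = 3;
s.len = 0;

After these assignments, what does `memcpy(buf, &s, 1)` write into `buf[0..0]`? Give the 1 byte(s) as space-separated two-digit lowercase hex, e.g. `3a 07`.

[0+:1] id=1 & 0x1 = 0x1; word=0x01
[1+:3] cnt=6 & 0x7 = 0x6; word=0x0d
[4+:3] addr_hi=3 & 0x7 = 0x3; word=0x3d
[7+:1] len=0 & 0x1 = 0x0; word=0x3d
word = 0x3d → little-endian bytes:
  [0]=0x3d

3d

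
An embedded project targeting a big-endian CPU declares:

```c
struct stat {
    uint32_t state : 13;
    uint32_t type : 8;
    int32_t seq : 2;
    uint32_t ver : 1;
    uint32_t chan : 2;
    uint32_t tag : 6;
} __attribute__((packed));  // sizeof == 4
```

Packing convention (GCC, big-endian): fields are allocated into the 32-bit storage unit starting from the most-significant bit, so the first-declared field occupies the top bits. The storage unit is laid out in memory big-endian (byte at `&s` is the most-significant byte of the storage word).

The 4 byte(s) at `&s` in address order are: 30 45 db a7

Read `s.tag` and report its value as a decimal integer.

39

[0]=0x30 [1]=0x45 [2]=0xdb [3]=0xa7 (big-endian) → word 0x3045dba7
state [19+:13] = (word>>19) & 0x1fff = 1544
type [11+:8] = (word>>11) & 0xff = 187
seq [9+:2] = (word>>9) & 0x3 = 1
ver [8+:1] = (word>>8) & 0x1 = 1
chan [6+:2] = (word>>6) & 0x3 = 2
tag [0+:6] = (word>>0) & 0x3f = 39  ←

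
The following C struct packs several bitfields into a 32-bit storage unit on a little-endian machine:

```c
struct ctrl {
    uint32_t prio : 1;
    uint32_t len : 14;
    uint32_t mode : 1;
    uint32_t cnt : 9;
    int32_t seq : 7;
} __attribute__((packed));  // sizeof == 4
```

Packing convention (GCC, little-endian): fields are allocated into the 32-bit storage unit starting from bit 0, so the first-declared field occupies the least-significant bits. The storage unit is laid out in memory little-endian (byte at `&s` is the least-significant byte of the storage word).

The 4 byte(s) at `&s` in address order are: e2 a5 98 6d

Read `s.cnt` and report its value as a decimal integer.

[0]=0xe2 [1]=0xa5 [2]=0x98 [3]=0x6d (little-endian) → word 0x6d98a5e2
prio [0+:1] = (word>>0) & 0x1 = 0
len [1+:14] = (word>>1) & 0x3fff = 4849
mode [15+:1] = (word>>15) & 0x1 = 1
cnt [16+:9] = (word>>16) & 0x1ff = 408  ←
seq [25+:7] = (word>>25) & 0x7f = 54

408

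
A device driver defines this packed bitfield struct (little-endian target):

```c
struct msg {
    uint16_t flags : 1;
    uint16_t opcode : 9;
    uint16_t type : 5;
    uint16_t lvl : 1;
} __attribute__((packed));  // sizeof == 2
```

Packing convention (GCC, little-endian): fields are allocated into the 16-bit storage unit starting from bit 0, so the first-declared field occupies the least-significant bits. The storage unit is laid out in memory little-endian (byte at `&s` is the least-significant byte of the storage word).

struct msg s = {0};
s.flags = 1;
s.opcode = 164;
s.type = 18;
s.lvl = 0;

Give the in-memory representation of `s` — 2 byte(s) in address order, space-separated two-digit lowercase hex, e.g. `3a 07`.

flags:1 = 1 → 0x1 << 0 → word 0x0001
opcode:9 = 164 → 0xa4 << 1 → word 0x0149
type:5 = 18 → 0x12 << 10 → word 0x4949
lvl:1 = 0 → 0x0 << 15 → word 0x4949
word = 0x4949 → little-endian bytes:
  [0]=0x49  [1]=0x49

49 49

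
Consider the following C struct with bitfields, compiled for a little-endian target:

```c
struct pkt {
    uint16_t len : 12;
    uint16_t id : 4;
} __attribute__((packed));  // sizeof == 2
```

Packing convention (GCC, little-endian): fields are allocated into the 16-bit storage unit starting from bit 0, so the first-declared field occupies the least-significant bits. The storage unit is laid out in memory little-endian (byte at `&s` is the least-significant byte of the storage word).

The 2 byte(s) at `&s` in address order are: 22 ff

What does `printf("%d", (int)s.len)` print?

3874

[0]=0x22 [1]=0xff (little-endian) → word 0xff22
len [0+:12] = (word>>0) & 0xfff = 3874  ←
id [12+:4] = (word>>12) & 0xf = 15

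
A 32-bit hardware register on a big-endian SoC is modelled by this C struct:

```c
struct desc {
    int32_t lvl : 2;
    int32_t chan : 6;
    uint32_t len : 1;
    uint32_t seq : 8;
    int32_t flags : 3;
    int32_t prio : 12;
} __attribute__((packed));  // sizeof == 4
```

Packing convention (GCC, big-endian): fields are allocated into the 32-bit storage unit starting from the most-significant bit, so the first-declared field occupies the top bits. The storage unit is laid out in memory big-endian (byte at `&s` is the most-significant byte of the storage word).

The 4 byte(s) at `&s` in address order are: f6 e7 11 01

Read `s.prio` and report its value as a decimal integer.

257

[0]=0xf6 [1]=0xe7 [2]=0x11 [3]=0x01 (big-endian) → word 0xf6e71101
lvl:2 @ bit 30 → (0xf6e71101>>30)&0x3 = 0x3
chan:6 @ bit 24 → (0xf6e71101>>24)&0x3f = 0x36
len:1 @ bit 23 → (0xf6e71101>>23)&0x1 = 0x1
seq:8 @ bit 15 → (0xf6e71101>>15)&0xff = 0xce
flags:3 @ bit 12 → (0xf6e71101>>12)&0x7 = 0x1
prio:12 @ bit 0 → (0xf6e71101>>0)&0xfff = 0x101  ←
prio signed 12b, MSB=0: value = 257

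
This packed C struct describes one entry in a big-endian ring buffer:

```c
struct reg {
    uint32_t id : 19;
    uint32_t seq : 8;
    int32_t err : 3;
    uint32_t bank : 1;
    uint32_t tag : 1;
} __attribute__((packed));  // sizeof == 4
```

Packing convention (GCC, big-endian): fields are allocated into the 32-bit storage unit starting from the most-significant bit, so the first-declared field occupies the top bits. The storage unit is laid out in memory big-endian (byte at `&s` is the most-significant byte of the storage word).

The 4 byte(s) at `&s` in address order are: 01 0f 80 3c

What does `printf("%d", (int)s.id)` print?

2172

[0]=0x01 [1]=0x0f [2]=0x80 [3]=0x3c (big-endian) → word 0x010f803c
id [13+:19] = (word>>13) & 0x7ffff = 2172  ←
seq [5+:8] = (word>>5) & 0xff = 1
err [2+:3] = (word>>2) & 0x7 = 7
bank [1+:1] = (word>>1) & 0x1 = 0
tag [0+:1] = (word>>0) & 0x1 = 0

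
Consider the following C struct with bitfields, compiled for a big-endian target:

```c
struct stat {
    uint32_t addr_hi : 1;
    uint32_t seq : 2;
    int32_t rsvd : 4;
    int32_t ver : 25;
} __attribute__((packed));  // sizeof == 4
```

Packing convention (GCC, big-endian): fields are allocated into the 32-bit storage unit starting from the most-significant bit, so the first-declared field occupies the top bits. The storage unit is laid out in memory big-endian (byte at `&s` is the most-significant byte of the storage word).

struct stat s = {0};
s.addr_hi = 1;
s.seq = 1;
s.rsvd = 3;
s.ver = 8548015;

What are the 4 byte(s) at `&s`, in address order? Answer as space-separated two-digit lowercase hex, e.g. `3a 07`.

[31+:1] addr_hi=1 & 0x1 = 0x1; word=0x80000000
[29+:2] seq=1 & 0x3 = 0x1; word=0xa0000000
[25+:4] rsvd=3 & 0xf = 0x3; word=0xa6000000
[0+:25] ver=8548015 & 0x1ffffff = 0x826eaf; word=0xa6826eaf
word = 0xa6826eaf → big-endian bytes:
  [0]=0xa6  [1]=0x82  [2]=0x6e  [3]=0xaf

a6 82 6e af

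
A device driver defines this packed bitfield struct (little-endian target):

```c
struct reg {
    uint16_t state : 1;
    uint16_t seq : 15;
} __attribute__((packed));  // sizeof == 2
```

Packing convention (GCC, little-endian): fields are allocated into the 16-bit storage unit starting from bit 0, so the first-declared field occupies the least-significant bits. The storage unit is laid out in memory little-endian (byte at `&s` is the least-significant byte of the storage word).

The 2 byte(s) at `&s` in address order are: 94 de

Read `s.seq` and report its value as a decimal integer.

28490

[0]=0x94 [1]=0xde (little-endian) → word 0xde94
state:1 @ bit 0 → (0xde94>>0)&0x1 = 0x0
seq:15 @ bit 1 → (0xde94>>1)&0x7fff = 0x6f4a  ←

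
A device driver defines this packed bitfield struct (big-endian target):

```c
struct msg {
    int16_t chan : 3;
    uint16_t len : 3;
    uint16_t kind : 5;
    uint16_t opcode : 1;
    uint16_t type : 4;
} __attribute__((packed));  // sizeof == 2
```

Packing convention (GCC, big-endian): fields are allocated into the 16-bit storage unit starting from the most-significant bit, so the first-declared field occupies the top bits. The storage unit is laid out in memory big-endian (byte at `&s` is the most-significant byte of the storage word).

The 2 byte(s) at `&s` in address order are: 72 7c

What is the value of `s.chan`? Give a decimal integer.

3

[0]=0x72 [1]=0x7c (big-endian) → word 0x727c
chan:3 @ bit 13 → (0x727c>>13)&0x7 = 0x3  ←
len:3 @ bit 10 → (0x727c>>10)&0x7 = 0x4
kind:5 @ bit 5 → (0x727c>>5)&0x1f = 0x13
opcode:1 @ bit 4 → (0x727c>>4)&0x1 = 0x1
type:4 @ bit 0 → (0x727c>>0)&0xf = 0xc
chan signed 3b, MSB=0: value = 3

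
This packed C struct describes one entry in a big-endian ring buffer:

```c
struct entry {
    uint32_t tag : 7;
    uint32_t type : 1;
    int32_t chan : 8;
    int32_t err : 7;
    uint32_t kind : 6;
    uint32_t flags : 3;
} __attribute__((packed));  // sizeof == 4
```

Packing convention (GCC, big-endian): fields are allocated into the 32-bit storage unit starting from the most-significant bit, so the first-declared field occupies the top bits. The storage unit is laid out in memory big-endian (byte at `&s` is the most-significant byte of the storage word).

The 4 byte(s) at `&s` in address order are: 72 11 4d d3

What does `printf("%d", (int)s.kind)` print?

[0]=0x72 [1]=0x11 [2]=0x4d [3]=0xd3 (big-endian) → word 0x72114dd3
tag [25+:7] = (word>>25) & 0x7f = 57
type [24+:1] = (word>>24) & 0x1 = 0
chan [16+:8] = (word>>16) & 0xff = 17
err [9+:7] = (word>>9) & 0x7f = 38
kind [3+:6] = (word>>3) & 0x3f = 58  ←
flags [0+:3] = (word>>0) & 0x7 = 3

58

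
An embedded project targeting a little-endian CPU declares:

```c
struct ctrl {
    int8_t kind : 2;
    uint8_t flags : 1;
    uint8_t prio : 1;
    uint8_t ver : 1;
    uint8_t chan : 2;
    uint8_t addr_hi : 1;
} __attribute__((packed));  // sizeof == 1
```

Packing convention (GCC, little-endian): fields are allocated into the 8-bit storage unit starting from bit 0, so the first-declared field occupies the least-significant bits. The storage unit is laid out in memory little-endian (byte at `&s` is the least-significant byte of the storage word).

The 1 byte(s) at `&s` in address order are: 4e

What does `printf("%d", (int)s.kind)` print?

[0]=0x4e (little-endian) → word 0x4e
kind:2 @ bit 0 → (0x4e>>0)&0x3 = 0x2  ←
flags:1 @ bit 2 → (0x4e>>2)&0x1 = 0x1
prio:1 @ bit 3 → (0x4e>>3)&0x1 = 0x1
ver:1 @ bit 4 → (0x4e>>4)&0x1 = 0x0
chan:2 @ bit 5 → (0x4e>>5)&0x3 = 0x2
addr_hi:1 @ bit 7 → (0x4e>>7)&0x1 = 0x0
kind signed 2b, MSB=1: 2 - 4 = -2

-2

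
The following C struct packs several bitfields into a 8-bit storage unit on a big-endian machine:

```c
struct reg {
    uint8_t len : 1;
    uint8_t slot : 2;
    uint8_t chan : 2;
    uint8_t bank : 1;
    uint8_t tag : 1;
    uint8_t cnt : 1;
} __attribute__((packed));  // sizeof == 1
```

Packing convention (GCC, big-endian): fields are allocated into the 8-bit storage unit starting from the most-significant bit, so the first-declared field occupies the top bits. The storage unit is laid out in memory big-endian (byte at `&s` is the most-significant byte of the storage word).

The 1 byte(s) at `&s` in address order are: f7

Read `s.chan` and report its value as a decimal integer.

2

[0]=0xf7 (big-endian) → word 0xf7
len:1 @ bit 7 → (0xf7>>7)&0x1 = 0x1
slot:2 @ bit 5 → (0xf7>>5)&0x3 = 0x3
chan:2 @ bit 3 → (0xf7>>3)&0x3 = 0x2  ←
bank:1 @ bit 2 → (0xf7>>2)&0x1 = 0x1
tag:1 @ bit 1 → (0xf7>>1)&0x1 = 0x1
cnt:1 @ bit 0 → (0xf7>>0)&0x1 = 0x1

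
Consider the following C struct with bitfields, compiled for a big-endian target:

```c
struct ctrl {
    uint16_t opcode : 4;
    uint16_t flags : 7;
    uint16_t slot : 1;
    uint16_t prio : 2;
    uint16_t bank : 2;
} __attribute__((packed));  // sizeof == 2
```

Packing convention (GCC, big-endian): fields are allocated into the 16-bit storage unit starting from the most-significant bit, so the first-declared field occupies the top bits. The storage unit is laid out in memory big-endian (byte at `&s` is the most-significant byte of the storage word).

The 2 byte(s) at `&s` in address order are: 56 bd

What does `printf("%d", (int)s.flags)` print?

53

[0]=0x56 [1]=0xbd (big-endian) → word 0x56bd
opcode:4 @ bit 12 → (0x56bd>>12)&0xf = 0x5
flags:7 @ bit 5 → (0x56bd>>5)&0x7f = 0x35  ←
slot:1 @ bit 4 → (0x56bd>>4)&0x1 = 0x1
prio:2 @ bit 2 → (0x56bd>>2)&0x3 = 0x3
bank:2 @ bit 0 → (0x56bd>>0)&0x3 = 0x1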